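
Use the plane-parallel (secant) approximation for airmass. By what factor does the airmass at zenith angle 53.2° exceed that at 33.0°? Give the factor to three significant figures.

1.40

X(53.2°)/X(33.0°) = sec 53.2° / sec 33.0° = cos 33.0° / cos 53.2° = 0.8387/0.5990 = 1.4001.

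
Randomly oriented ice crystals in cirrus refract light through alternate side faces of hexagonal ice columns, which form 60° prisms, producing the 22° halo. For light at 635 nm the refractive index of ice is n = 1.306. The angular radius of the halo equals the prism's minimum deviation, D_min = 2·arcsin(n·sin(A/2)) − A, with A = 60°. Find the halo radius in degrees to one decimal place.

n·sin(A/2) = 1.306 × sin 30° = 1.306 × 0.5000 = 0.6530.
D_min = 2·arcsin(0.6530) − 60° = 2 × 40.768° − 60° = 21.536°.

21.5°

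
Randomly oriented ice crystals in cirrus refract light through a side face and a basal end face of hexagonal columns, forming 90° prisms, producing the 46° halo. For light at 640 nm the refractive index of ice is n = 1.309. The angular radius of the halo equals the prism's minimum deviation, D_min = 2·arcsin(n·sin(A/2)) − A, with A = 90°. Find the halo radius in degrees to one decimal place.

45.5°

n·sin(A/2) = 1.309 × sin 45° = 1.309 × 0.7071 = 0.9256.
D_min = 2·arcsin(0.9256) − 90° = 2 × 67.759° − 90° = 45.519°.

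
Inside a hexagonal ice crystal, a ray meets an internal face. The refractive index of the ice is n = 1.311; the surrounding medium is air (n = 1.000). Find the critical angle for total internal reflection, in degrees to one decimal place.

49.7°

sin θ_c = n_air / n = 1.000 / 1.311 = 0.7628.
θ_c = arcsin(0.7628) = 49.71°.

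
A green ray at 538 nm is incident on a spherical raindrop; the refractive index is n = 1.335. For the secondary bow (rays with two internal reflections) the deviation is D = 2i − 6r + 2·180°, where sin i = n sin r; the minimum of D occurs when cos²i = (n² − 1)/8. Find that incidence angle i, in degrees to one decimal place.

cos²i = (1.335² − 1)/8 = (1.78222 − 1)/8 = 0.09778.
cos i = 0.31269, so i = 71.778°.

71.8°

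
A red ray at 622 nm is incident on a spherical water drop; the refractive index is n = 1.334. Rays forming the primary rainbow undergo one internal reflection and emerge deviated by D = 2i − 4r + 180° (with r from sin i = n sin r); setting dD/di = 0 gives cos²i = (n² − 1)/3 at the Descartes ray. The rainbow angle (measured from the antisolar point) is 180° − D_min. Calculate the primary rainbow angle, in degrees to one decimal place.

41.9°

cos²i = (1.77956 − 1)/3 = 0.25985; i = arccos(0.50976) = 59.352°.
sin r = sin 59.352°/1.334 = 0.64492; r = 40.159°.
D_min = 2·59.352° − 4·40.159° + 180° = 138.067°.
Rainbow angle = 180° − D_min = 41.933°.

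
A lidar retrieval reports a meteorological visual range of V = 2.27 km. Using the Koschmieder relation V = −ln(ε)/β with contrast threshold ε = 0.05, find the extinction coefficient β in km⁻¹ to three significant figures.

β = −ln(0.05) / V = 2.996 / 2.27 = 1.3197 km⁻¹.

1.32 km⁻¹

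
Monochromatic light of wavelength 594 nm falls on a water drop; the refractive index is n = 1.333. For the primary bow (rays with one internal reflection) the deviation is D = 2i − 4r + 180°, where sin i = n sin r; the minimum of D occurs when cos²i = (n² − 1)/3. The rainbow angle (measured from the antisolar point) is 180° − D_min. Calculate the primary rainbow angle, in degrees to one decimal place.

cos²i = (1.77689 − 1)/3 = 0.25896; i = arccos(0.50888) = 59.410°.
sin r = sin 59.410°/1.333 = 0.64579; r = 40.225°.
D_min = 2·59.410° − 4·40.225° + 180° = 137.922°.
Rainbow angle = 180° − D_min = 42.078°.

42.1°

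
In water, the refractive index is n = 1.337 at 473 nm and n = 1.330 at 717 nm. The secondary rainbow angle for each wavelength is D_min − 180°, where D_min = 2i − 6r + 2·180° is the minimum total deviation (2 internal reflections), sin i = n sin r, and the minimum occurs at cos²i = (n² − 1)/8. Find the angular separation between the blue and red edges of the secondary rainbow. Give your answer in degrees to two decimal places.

At 473 nm (n = 1.337): cos²i = 0.09845 → i = 71.714°, r = 45.249°, D_min = 231.934°, rainbow angle = 51.934°.
At 717 nm (n = 1.330): cos²i = 0.09611 → i = 71.940°, r = 45.630°, D_min = 230.101°, rainbow angle = 50.101°.
Angular width = |51.934° − 50.101°| = 1.832°.

1.83°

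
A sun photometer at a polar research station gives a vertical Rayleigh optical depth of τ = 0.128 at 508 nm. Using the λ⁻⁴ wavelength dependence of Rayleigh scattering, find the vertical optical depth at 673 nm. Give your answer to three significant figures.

0.0416

τ(673 nm) = τ(508 nm) × (508/673)⁴ = 0.128 × (0.7548)⁴ = 0.128 × 0.3246 = 0.0416.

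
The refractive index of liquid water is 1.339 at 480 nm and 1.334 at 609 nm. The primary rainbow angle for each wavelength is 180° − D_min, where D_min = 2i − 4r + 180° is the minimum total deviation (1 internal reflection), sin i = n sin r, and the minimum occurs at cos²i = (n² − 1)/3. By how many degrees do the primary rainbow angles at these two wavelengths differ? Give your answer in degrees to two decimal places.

At 480 nm (n = 1.339): cos²i = 0.26431 → i = 59.062°, r = 39.834°, D_min = 138.786°, rainbow angle = 41.214°.
At 609 nm (n = 1.334): cos²i = 0.25985 → i = 59.352°, r = 40.159°, D_min = 138.067°, rainbow angle = 41.933°.
Angular width = |41.214° − 41.933°| = 0.719°.

0.72°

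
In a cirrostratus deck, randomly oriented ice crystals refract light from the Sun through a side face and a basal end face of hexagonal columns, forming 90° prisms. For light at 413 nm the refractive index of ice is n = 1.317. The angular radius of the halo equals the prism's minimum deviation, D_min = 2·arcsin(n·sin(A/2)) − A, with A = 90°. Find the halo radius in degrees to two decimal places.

47.26°

n·sin(A/2) = 1.317 × sin 45° = 1.317 × 0.7071 = 0.9313.
D_min = 2·arcsin(0.9313) − 90° = 2 × 68.632° − 90° = 47.264°.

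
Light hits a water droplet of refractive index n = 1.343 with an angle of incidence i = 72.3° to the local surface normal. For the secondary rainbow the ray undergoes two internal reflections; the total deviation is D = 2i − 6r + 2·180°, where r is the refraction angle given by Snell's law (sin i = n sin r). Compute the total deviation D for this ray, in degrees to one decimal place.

233.5°

sin r = sin 72.3° / 1.343 = 0.9527/1.343 = 0.7094; r = 45.18°.
D = 2·72.3° − 6·45.18° + 2·180° = 144.60° − 271.09° + 360° = 233.51°.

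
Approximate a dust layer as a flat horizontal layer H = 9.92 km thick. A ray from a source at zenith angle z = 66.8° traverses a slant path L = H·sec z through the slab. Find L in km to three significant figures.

sec z = 1/cos 66.8° = 2.5384.
L = 9.92 × 2.5384 = 25.181 km.

25.2 km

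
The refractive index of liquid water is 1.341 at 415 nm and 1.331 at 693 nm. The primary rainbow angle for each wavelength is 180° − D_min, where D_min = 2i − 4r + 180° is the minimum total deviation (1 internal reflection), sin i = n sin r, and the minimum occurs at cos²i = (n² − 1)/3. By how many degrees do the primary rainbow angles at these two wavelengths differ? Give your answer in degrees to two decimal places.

1.44°

At 415 nm (n = 1.341): cos²i = 0.26609 → i = 58.946°, r = 39.705°, D_min = 139.071°, rainbow angle = 40.929°.
At 693 nm (n = 1.331): cos²i = 0.25719 → i = 59.527°, r = 40.356°, D_min = 137.630°, rainbow angle = 42.370°.
Angular width = |40.929° − 42.370°| = 1.441°.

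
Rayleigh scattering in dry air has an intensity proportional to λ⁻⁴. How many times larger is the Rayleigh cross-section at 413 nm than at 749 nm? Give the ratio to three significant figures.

10.8

Rayleigh scattering ∝ λ⁻⁴, so the ratio of coefficients is the inverse fourth power of the wavelength ratio.
σ(413)/σ(749) = (749/413)⁴ = (1.8136)⁴ = 10.82.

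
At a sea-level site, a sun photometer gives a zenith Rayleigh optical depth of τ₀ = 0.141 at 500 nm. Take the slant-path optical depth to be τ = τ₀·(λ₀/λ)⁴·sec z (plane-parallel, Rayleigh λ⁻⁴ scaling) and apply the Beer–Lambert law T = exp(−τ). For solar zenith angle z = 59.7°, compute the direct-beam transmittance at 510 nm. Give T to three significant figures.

sec 59.7° = 1.9821.
τ = 0.141 × (500/510)⁴ × 1.9821 = 0.141 × 0.9238 × 1.9821 = 0.2582.
T = exp(−0.2582) = 0.7725.

0.772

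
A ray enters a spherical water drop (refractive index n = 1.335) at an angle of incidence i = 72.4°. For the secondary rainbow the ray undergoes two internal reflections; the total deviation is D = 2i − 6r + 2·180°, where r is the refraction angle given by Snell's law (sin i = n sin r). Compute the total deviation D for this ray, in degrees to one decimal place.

sin r = sin 72.4° / 1.335 = 0.9532/1.335 = 0.7140; r = 45.56°.
D = 2·72.4° − 6·45.56° + 2·180° = 144.80° − 273.37° + 360° = 231.43°.

231.4°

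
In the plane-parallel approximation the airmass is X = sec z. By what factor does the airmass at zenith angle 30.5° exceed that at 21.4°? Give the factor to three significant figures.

1.08

X(30.5°)/X(21.4°) = sec 30.5° / sec 21.4° = cos 21.4° / cos 30.5° = 0.9311/0.8616 = 1.0806.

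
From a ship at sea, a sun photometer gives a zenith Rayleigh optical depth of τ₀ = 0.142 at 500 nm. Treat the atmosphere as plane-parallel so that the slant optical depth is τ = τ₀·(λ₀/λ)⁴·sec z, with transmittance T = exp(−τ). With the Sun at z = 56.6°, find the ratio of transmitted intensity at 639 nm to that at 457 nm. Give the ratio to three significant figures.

Airmass: sec 56.6° = 1.8166.
τ(639 nm) = 0.142 × (500/639)⁴ × 1.8166 = 0.142 × 0.3749 × 1.8166 = 0.0967.
τ(457 nm) = 0.142 × (500/457)⁴ × 1.8166 = 0.142 × 1.4329 × 1.8166 = 0.3696.
T(639)/T(457) = exp(τ_B − τ_A) = exp(0.2729) = 1.3138.

1.31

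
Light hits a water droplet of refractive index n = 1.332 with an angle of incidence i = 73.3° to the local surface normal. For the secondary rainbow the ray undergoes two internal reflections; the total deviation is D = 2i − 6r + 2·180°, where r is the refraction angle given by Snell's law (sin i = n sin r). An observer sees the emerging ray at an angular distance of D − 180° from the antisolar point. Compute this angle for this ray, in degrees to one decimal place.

50.7°

sin r = sin 73.3° / 1.332 = 0.9578/1.332 = 0.7191; r = 45.98°.
D = 2·73.3° − 6·45.98° + 2·180° = 146.60° − 275.87° + 360° = 230.73°.
Angle from antisolar point = D − 180° = 50.73°.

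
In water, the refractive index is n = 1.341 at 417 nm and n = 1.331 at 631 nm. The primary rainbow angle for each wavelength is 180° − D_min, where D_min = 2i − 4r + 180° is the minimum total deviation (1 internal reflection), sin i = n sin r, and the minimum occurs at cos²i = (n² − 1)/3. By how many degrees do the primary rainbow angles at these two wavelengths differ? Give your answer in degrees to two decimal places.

1.44°

At 417 nm (n = 1.341): cos²i = 0.26609 → i = 58.946°, r = 39.705°, D_min = 139.071°, rainbow angle = 40.929°.
At 631 nm (n = 1.331): cos²i = 0.25719 → i = 59.527°, r = 40.356°, D_min = 137.630°, rainbow angle = 42.370°.
Angular width = |40.929° − 42.370°| = 1.441°.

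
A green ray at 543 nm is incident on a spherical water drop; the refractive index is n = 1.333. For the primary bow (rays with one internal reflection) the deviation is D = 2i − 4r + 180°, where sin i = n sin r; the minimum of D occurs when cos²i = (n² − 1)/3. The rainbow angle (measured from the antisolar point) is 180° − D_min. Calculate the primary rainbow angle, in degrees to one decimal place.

42.1°

cos²i = (1.77689 − 1)/3 = 0.25896; i = arccos(0.50888) = 59.410°.
sin r = sin 59.410°/1.333 = 0.64579; r = 40.225°.
D_min = 2·59.410° − 4·40.225° + 180° = 137.922°.
Rainbow angle = 180° − D_min = 42.078°.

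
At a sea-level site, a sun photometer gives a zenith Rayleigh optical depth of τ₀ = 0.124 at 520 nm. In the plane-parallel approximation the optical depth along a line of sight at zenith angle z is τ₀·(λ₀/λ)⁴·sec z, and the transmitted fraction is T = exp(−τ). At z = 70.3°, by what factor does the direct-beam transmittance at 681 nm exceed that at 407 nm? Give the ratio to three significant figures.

2.35

Airmass: sec 70.3° = 2.9665.
τ(681 nm) = 0.124 × (520/681)⁴ × 2.9665 = 0.124 × 0.3400 × 2.9665 = 0.1251.
τ(407 nm) = 0.124 × (520/407)⁴ × 2.9665 = 0.124 × 2.6646 × 2.9665 = 0.9802.
T(681)/T(407) = exp(τ_B − τ_A) = exp(0.8551) = 2.3517.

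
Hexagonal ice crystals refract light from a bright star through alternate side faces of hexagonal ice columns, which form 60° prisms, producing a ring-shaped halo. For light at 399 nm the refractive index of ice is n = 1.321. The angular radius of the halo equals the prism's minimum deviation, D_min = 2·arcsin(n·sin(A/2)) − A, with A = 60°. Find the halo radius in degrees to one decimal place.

22.7°

n·sin(A/2) = 1.321 × sin 30° = 1.321 × 0.5000 = 0.6605.
D_min = 2·arcsin(0.6605) − 60° = 2 × 41.338° − 60° = 22.676°.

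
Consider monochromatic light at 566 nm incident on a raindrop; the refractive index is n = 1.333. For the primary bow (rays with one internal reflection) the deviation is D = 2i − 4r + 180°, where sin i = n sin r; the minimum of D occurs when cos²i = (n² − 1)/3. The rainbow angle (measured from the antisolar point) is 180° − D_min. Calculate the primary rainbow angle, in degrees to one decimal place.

42.1°

cos²i = (1.77689 − 1)/3 = 0.25896; i = arccos(0.50888) = 59.410°.
sin r = sin 59.410°/1.333 = 0.64579; r = 40.225°.
D_min = 2·59.410° − 4·40.225° + 180° = 137.922°.
Rainbow angle = 180° − D_min = 42.078°.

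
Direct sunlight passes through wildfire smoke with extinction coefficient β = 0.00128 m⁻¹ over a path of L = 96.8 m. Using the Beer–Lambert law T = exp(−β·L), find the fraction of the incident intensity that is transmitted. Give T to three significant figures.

τ = β·L = 0.00128 × 96.8 = 0.1239.
T = exp(−0.1239) = 0.8835.

0.883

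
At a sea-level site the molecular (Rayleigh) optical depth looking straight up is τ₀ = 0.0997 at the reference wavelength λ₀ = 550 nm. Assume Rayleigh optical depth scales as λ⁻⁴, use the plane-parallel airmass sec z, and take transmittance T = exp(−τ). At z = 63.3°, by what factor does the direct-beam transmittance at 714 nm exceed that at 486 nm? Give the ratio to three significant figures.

1.33

Airmass: sec 63.3° = 2.2256.
τ(714 nm) = 0.0997 × (550/714)⁴ × 2.2256 = 0.0997 × 0.3521 × 2.2256 = 0.0781.
τ(486 nm) = 0.0997 × (550/486)⁴ × 2.2256 = 0.0997 × 1.6402 × 2.2256 = 0.3640.
T(714)/T(486) = exp(τ_B − τ_A) = exp(0.2858) = 1.3309.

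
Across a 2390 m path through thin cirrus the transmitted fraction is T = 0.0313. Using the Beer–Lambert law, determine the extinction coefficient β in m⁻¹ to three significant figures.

Beer–Lambert: T = exp(−βL) ⇒ β = −ln(T)/L = −ln(0.0313)/2390 = 3.4641/2390 = 0.001449 m⁻¹.

0.00145 m⁻¹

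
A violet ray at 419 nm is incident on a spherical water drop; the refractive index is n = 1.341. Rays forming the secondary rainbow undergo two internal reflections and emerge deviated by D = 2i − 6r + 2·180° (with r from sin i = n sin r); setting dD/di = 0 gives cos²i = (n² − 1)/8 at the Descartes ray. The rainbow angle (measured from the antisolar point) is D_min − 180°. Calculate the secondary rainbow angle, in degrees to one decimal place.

cos²i = (1.79828 − 1)/8 = 0.09979; i = arccos(0.31589) = 71.586°.
sin r = sin 71.586°/1.341 = 0.70753; r = 45.034°.
D_min = 2·71.586° − 6·45.034° + 360° = 232.966°.
Rainbow angle = D_min − 180° = 52.966°.

53.0°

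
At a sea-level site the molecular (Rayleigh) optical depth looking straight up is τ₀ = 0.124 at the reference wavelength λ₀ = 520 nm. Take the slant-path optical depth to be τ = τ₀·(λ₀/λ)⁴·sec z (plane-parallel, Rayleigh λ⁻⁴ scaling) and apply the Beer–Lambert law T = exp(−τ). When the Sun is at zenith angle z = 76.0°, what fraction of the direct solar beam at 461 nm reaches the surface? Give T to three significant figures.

sec 76.0° = 4.1336.
τ = 0.124 × (520/461)⁴ × 4.1336 = 0.124 × 1.6189 × 4.1336 = 0.8298.
T = exp(−0.8298) = 0.4362.

0.436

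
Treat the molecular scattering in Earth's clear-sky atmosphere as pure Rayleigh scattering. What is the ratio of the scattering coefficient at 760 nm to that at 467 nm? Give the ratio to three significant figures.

0.143

Rayleigh scattering ∝ λ⁻⁴, so the ratio of coefficients is the inverse fourth power of the wavelength ratio.
σ(760)/σ(467) = (467/760)⁴ = (0.6145)⁴ = 0.1426.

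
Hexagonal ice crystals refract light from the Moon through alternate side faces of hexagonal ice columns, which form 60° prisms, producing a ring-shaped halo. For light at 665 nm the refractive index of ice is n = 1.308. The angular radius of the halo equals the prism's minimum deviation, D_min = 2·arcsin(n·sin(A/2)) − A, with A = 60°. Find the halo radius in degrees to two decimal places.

21.69°

n·sin(A/2) = 1.308 × sin 30° = 1.308 × 0.5000 = 0.6540.
D_min = 2·arcsin(0.6540) − 60° = 2 × 40.844° − 60° = 21.688°.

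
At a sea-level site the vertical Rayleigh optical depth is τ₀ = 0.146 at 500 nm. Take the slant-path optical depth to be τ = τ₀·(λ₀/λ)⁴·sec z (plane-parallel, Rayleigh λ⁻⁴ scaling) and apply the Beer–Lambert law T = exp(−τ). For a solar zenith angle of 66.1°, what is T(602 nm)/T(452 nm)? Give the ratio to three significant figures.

Airmass: sec 66.1° = 2.4683.
τ(602 nm) = 0.146 × (500/602)⁴ × 2.4683 = 0.146 × 0.4759 × 2.4683 = 0.1715.
τ(452 nm) = 0.146 × (500/452)⁴ × 2.4683 = 0.146 × 1.4974 × 2.4683 = 0.5396.
T(602)/T(452) = exp(τ_B − τ_A) = exp(0.3681) = 1.4450.

1.45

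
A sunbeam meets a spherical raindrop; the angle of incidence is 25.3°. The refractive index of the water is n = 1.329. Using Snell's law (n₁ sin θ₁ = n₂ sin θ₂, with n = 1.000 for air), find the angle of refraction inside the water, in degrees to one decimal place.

Snell: sin θ_r = sin θ_i / n = sin 25.3° / 1.329 = 0.4274 / 1.329 = 0.3216.
θ_r = arcsin(0.3216) = 18.76°.

18.8°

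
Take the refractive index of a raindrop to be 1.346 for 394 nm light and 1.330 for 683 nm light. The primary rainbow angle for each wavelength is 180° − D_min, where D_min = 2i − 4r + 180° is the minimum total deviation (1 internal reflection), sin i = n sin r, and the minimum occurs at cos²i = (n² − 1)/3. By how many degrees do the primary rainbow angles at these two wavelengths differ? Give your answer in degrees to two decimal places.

At 394 nm (n = 1.346): cos²i = 0.27057 → i = 58.657°, r = 39.384°, D_min = 139.775°, rainbow angle = 40.225°.
At 683 nm (n = 1.330): cos²i = 0.25630 → i = 59.585°, r = 40.422°, D_min = 137.484°, rainbow angle = 42.516°.
Angular width = |40.225° − 42.516°| = 2.292°.

2.29°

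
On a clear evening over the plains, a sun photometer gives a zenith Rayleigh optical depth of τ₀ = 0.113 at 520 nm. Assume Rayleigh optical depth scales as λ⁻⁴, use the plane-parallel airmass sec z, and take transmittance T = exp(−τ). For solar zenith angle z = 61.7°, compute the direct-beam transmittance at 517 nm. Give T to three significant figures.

0.784

sec 61.7° = 2.1093.
τ = 0.113 × (520/517)⁴ × 2.1093 = 0.113 × 1.0234 × 2.1093 = 0.2439.
T = exp(−0.2439) = 0.7835.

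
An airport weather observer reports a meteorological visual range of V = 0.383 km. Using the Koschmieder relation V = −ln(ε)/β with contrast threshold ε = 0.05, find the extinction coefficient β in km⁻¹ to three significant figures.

β = −ln(0.05) / V = 2.996 / 0.383 = 7.8218 km⁻¹.

7.82 km⁻¹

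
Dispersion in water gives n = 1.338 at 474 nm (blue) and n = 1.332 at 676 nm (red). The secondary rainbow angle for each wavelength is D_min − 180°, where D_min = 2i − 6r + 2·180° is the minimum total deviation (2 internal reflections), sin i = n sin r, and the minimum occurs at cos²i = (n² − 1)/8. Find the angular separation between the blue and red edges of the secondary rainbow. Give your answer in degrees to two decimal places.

1.56°

At 474 nm (n = 1.338): cos²i = 0.09878 → i = 71.682°, r = 45.195°, D_min = 232.193°, rainbow angle = 52.193°.
At 676 nm (n = 1.332): cos²i = 0.09678 → i = 71.875°, r = 45.520°, D_min = 230.628°, rainbow angle = 50.628°.
Angular width = |52.193° − 50.628°| = 1.564°.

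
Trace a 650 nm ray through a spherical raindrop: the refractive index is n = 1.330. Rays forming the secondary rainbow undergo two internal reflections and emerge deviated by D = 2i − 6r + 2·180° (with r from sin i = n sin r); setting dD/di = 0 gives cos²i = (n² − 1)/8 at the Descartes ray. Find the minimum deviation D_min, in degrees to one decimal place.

230.1°

cos²i = (1.76890 − 1)/8 = 0.09611; i = arccos(0.31002) = 71.940°.
sin r = sin 71.940°/1.330 = 0.71483; r = 45.630°.
D_min = 2·71.940° − 6·45.630° + 360° = 230.101°.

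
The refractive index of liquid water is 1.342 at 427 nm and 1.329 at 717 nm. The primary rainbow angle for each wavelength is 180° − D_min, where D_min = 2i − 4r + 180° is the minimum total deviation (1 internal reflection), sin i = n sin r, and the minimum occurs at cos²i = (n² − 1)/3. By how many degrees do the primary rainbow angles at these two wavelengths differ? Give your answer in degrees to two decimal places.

At 427 nm (n = 1.342): cos²i = 0.26699 → i = 58.888°, r = 39.641°, D_min = 139.213°, rainbow angle = 40.787°.
At 717 nm (n = 1.329): cos²i = 0.25541 → i = 59.643°, r = 40.487°, D_min = 137.337°, rainbow angle = 42.663°.
Angular width = |40.787° − 42.663°| = 1.876°.

1.88°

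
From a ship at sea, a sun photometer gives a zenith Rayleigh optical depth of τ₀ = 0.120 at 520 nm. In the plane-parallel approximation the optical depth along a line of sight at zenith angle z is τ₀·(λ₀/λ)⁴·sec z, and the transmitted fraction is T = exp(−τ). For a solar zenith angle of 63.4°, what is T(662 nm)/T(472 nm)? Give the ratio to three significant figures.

1.34

Airmass: sec 63.4° = 2.2333.
τ(662 nm) = 0.120 × (520/662)⁴ × 2.2333 = 0.120 × 0.3807 × 2.2333 = 0.1020.
τ(472 nm) = 0.120 × (520/472)⁴ × 2.2333 = 0.120 × 1.4731 × 2.2333 = 0.3948.
T(662)/T(472) = exp(τ_B − τ_A) = exp(0.2928) = 1.3401.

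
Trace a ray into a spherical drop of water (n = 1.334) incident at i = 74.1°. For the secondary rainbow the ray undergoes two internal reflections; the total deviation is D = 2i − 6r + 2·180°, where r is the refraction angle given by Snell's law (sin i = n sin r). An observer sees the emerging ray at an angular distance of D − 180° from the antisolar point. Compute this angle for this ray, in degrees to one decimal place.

sin r = sin 74.1° / 1.334 = 0.9617/1.334 = 0.7209; r = 46.13°.
D = 2·74.1° − 6·46.13° + 2·180° = 148.20° − 276.80° + 360° = 231.40°.
Angle from antisolar point = D − 180° = 51.40°.

51.4°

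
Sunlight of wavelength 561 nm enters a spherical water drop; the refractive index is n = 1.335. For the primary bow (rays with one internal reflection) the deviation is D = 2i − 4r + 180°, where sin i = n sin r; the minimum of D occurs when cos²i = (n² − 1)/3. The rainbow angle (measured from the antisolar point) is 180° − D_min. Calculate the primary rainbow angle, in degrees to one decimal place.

41.8°

cos²i = (1.78222 − 1)/3 = 0.26074; i = arccos(0.51063) = 59.294°.
sin r = sin 59.294°/1.335 = 0.64405; r = 40.094°.
D_min = 2·59.294° − 4·40.094° + 180° = 138.212°.
Rainbow angle = 180° − D_min = 41.788°.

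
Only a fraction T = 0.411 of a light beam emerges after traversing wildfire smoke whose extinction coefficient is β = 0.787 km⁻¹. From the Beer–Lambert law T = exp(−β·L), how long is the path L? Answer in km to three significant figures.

Beer–Lambert: T = exp(−βL) ⇒ L = −ln(T)/β = −ln(0.411)/0.787 = 0.8892/0.787 = 1.13 km.

1.13 km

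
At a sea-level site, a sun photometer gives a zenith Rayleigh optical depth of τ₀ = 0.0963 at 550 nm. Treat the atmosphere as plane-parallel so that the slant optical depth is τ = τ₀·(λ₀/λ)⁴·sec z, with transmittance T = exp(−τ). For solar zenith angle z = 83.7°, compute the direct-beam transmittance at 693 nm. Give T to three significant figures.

sec 83.7° = 9.1129.
τ = 0.0963 × (550/693)⁴ × 9.1129 = 0.0963 × 0.3968 × 9.1129 = 0.3482.
T = exp(−0.3482) = 0.7060.

0.706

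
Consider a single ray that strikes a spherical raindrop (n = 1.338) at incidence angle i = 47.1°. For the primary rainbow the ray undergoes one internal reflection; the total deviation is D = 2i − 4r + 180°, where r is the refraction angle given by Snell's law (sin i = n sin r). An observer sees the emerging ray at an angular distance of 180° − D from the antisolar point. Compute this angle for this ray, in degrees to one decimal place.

38.6°

sin r = sin 47.1° / 1.338 = 0.7325/1.338 = 0.5475; r = 33.20°.
D = 2·47.1° − 4·33.20° + 180° = 94.20° − 132.78° + 180° = 141.42°.
Angle from antisolar point = 180° − D = 38.58°.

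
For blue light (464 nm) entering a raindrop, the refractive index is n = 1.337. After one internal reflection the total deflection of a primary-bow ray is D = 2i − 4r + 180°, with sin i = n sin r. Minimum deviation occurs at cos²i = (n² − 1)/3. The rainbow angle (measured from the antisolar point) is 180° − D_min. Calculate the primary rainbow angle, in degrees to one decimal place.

41.5°

cos²i = (1.78757 − 1)/3 = 0.26252; i = arccos(0.51237) = 59.178°.
sin r = sin 59.178°/1.337 = 0.64231; r = 39.964°.
D_min = 2·59.178° − 4·39.964° + 180° = 138.500°.
Rainbow angle = 180° − D_min = 41.500°.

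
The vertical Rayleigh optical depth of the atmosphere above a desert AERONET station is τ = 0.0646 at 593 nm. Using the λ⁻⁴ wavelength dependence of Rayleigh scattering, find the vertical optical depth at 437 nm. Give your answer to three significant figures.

τ(437 nm) = τ(593 nm) × (593/437)⁴ = 0.0646 × (1.3570)⁴ = 0.0646 × 3.3907 = 0.2190.

0.219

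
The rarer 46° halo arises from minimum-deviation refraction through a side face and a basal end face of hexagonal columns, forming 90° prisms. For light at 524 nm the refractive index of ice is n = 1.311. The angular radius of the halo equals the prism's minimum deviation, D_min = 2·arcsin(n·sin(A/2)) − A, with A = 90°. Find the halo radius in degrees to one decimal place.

n·sin(A/2) = 1.311 × sin 45° = 1.311 × 0.7071 = 0.9270.
D_min = 2·arcsin(0.9270) − 90° = 2 × 67.974° − 90° = 45.949°.

45.9°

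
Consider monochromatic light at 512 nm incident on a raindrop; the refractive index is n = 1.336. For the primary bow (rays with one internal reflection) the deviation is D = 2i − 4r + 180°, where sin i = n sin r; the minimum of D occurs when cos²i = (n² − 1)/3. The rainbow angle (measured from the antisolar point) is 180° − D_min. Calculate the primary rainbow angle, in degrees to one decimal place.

41.6°

cos²i = (1.78490 − 1)/3 = 0.26163; i = arccos(0.51150) = 59.236°.
sin r = sin 59.236°/1.336 = 0.64318; r = 40.029°.
D_min = 2·59.236° − 4·40.029° + 180° = 138.356°.
Rainbow angle = 180° − D_min = 41.644°.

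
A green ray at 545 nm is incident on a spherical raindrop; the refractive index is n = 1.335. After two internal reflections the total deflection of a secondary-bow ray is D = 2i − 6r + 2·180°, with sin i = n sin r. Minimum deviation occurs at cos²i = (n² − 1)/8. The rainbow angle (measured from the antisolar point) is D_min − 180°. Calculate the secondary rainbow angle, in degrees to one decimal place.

51.4°

cos²i = (1.78222 − 1)/8 = 0.09778; i = arccos(0.31269) = 71.778°.
sin r = sin 71.778°/1.335 = 0.71150; r = 45.357°.
D_min = 2·71.778° − 6·45.357° + 360° = 231.414°.
Rainbow angle = D_min − 180° = 51.414°.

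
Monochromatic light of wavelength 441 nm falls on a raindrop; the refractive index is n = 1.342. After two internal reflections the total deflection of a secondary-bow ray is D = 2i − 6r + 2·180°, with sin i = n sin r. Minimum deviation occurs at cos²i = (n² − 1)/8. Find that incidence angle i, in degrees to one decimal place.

cos²i = (1.342² − 1)/8 = (1.80096 − 1)/8 = 0.10012.
cos i = 0.31642, so i = 71.554°.

71.6°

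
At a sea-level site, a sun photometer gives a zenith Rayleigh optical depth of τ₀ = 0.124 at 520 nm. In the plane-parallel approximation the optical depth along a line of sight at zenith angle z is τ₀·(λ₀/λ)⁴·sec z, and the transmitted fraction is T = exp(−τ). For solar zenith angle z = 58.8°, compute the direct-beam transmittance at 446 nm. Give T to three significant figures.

sec 58.8° = 1.9304.
τ = 0.124 × (520/446)⁴ × 1.9304 = 0.124 × 1.8479 × 1.9304 = 0.4423.
T = exp(−0.4423) = 0.6425.

0.643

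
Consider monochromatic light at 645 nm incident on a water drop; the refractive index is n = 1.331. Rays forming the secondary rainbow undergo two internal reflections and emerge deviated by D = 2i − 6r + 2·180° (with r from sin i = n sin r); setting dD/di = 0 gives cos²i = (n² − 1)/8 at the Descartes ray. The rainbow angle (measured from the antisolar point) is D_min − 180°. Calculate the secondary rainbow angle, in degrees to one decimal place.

cos²i = (1.77156 − 1)/8 = 0.09645; i = arccos(0.31056) = 71.907°.
sin r = sin 71.907°/1.331 = 0.71417; r = 45.575°.
D_min = 2·71.907° − 6·45.575° + 360° = 230.365°.
Rainbow angle = D_min − 180° = 50.365°.

50.4°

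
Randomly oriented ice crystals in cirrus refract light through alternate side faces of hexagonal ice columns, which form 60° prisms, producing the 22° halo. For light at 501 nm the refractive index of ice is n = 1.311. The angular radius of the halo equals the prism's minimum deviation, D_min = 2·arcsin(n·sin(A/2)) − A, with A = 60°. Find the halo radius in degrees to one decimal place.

21.9°

n·sin(A/2) = 1.311 × sin 30° = 1.311 × 0.5000 = 0.6555.
D_min = 2·arcsin(0.6555) − 60° = 2 × 40.958° − 60° = 21.915°.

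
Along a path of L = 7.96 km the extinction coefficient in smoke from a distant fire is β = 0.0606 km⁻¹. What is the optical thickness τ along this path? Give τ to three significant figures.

τ = β·L = 0.0606 × 7.96 = 0.4824.

0.482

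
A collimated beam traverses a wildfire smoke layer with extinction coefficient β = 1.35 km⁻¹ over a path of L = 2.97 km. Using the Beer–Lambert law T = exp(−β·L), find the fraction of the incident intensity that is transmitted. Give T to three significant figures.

0.0181

τ = β·L = 1.35 × 2.97 = 4.0095.
T = exp(−4.0095) = 0.0181.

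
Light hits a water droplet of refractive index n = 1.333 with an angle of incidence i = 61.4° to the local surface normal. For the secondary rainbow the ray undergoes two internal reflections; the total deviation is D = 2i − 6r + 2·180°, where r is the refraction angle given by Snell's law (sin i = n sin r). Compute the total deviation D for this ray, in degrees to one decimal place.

235.6°

sin r = sin 61.4° / 1.333 = 0.8780/1.333 = 0.6587; r = 41.20°.
D = 2·61.4° − 6·41.20° + 2·180° = 122.80° − 247.18° + 360° = 235.62°.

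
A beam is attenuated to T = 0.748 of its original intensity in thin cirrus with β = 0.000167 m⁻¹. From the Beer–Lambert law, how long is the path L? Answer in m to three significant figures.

1740 m

Beer–Lambert: T = exp(−βL) ⇒ L = −ln(T)/β = −ln(0.748)/0.000167 = 0.2904/0.000167 = 1739 m.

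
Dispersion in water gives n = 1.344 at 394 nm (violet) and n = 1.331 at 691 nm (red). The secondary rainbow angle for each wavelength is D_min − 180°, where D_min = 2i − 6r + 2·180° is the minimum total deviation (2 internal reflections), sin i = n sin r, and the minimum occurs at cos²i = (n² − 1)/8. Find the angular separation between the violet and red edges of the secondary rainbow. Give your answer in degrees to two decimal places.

At 394 nm (n = 1.344): cos²i = 0.10079 → i = 71.490°, r = 44.874°, D_min = 233.733°, rainbow angle = 53.733°.
At 691 nm (n = 1.331): cos²i = 0.09645 → i = 71.907°, r = 45.575°, D_min = 230.365°, rainbow angle = 50.365°.
Angular width = |53.733° − 50.365°| = 3.368°.

3.37°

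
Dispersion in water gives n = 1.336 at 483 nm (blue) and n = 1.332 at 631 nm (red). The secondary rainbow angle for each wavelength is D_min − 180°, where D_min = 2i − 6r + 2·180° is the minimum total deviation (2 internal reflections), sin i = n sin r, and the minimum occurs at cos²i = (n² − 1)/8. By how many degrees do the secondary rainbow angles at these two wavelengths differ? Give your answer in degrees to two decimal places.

1.05°

At 483 nm (n = 1.336): cos²i = 0.09811 → i = 71.746°, r = 45.303°, D_min = 231.674°, rainbow angle = 51.674°.
At 631 nm (n = 1.332): cos²i = 0.09678 → i = 71.875°, r = 45.520°, D_min = 230.628°, rainbow angle = 50.628°.
Angular width = |51.674° − 50.628°| = 1.046°.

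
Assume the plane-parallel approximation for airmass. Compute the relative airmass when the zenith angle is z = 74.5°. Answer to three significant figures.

3.74

X = sec z = 1/cos 74.5° = 1/0.2672 = 3.7420.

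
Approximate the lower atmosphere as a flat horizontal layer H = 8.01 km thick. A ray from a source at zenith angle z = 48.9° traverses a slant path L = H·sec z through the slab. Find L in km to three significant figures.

sec z = 1/cos 48.9° = 1.5212.
L = 8.01 × 1.5212 = 12.185 km.

12.2 km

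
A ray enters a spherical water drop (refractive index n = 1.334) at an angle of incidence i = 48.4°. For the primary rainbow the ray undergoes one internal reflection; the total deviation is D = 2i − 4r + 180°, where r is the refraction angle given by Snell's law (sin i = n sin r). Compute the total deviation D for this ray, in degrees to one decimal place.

140.4°

sin r = sin 48.4° / 1.334 = 0.7478/1.334 = 0.5606; r = 34.10°.
D = 2·48.4° − 4·34.10° + 180° = 96.80° − 136.38° + 180° = 140.42°.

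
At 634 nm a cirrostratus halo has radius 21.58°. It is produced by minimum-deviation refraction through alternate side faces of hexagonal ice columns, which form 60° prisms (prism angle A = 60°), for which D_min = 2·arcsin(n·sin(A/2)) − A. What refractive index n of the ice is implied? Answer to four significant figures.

Rearranging: n = sin((D_min + A)/2) / sin(A/2).
(D_min + A)/2 = (21.58° + 60°)/2 = 40.790°.
n = sin 40.790° / sin 30° = 0.6533 / 0.5000 = 1.3066.

1.307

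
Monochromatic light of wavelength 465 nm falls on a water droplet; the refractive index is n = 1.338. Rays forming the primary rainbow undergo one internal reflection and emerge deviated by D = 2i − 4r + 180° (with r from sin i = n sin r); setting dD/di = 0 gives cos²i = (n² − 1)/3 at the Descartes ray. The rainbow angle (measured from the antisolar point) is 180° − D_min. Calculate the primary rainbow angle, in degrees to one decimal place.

cos²i = (1.79024 − 1)/3 = 0.26341; i = arccos(0.51324) = 59.120°.
sin r = sin 59.120°/1.338 = 0.64144; r = 39.899°.
D_min = 2·59.120° − 4·39.899° + 180° = 138.643°.
Rainbow angle = 180° − D_min = 41.357°.

41.4°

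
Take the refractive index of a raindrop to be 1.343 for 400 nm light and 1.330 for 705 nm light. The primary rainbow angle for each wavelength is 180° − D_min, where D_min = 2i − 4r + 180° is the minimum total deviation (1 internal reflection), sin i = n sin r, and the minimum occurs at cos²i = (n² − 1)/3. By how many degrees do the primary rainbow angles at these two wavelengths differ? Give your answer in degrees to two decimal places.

At 400 nm (n = 1.343): cos²i = 0.26788 → i = 58.830°, r = 39.577°, D_min = 139.354°, rainbow angle = 40.646°.
At 705 nm (n = 1.330): cos²i = 0.25630 → i = 59.585°, r = 40.422°, D_min = 137.484°, rainbow angle = 42.516°.
Angular width = |40.646° − 42.516°| = 1.871°.

1.87°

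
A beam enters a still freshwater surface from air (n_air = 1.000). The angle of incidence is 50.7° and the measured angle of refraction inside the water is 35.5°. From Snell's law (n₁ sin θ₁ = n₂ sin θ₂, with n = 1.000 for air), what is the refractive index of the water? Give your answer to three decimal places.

n = sin θ_i / sin θ_r = sin 50.7° / sin 35.5° = 0.7738 / 0.5807 = 1.3326.

1.333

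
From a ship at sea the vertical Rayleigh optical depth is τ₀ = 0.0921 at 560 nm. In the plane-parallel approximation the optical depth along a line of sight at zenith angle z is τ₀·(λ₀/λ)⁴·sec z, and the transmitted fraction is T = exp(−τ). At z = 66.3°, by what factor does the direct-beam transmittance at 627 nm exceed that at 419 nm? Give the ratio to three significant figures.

Airmass: sec 66.3° = 2.4879.
τ(627 nm) = 0.0921 × (560/627)⁴ × 2.4879 = 0.0921 × 0.6363 × 2.4879 = 0.1458.
τ(419 nm) = 0.0921 × (560/419)⁴ × 2.4879 = 0.0921 × 3.1908 × 2.4879 = 0.7311.
T(627)/T(419) = exp(τ_B − τ_A) = exp(0.5853) = 1.7955.

1.80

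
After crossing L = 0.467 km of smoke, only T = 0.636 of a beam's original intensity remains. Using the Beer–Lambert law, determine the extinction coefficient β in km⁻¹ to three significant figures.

Beer–Lambert: T = exp(−βL) ⇒ β = −ln(T)/L = −ln(0.636)/0.467 = 0.4526/0.467 = 0.9691 km⁻¹.

0.969 km⁻¹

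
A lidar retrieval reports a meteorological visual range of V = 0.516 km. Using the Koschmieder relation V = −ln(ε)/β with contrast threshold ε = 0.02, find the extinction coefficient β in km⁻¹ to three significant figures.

7.58 km⁻¹

β = −ln(0.02) / V = 3.912 / 0.516 = 7.5814 km⁻¹.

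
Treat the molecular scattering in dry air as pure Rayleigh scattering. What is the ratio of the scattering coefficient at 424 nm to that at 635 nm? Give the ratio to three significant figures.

5.03

Rayleigh scattering ∝ λ⁻⁴, so the ratio of coefficients is the inverse fourth power of the wavelength ratio.
σ(424)/σ(635) = (635/424)⁴ = (1.4976)⁴ = 5.031.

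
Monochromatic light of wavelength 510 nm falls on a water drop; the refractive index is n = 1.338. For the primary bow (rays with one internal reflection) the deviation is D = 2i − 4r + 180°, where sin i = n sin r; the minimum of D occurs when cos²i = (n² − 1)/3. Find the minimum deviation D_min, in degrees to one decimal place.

cos²i = (1.79024 − 1)/3 = 0.26341; i = arccos(0.51324) = 59.120°.
sin r = sin 59.120°/1.338 = 0.64144; r = 39.899°.
D_min = 2·59.120° − 4·39.899° + 180° = 138.643°.

138.6°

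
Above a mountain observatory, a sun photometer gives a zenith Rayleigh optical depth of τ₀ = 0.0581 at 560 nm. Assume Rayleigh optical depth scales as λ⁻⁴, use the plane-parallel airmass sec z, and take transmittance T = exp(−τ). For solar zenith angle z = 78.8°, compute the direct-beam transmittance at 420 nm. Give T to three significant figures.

0.389

sec 78.8° = 5.1484.
τ = 0.0581 × (560/420)⁴ × 5.1484 = 0.0581 × 3.1605 × 5.1484 = 0.9454.
T = exp(−0.9454) = 0.3885.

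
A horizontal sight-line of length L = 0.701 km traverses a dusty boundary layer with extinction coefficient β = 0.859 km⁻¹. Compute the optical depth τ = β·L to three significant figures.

0.602

τ = β·L = 0.859 × 0.701 = 0.6022.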